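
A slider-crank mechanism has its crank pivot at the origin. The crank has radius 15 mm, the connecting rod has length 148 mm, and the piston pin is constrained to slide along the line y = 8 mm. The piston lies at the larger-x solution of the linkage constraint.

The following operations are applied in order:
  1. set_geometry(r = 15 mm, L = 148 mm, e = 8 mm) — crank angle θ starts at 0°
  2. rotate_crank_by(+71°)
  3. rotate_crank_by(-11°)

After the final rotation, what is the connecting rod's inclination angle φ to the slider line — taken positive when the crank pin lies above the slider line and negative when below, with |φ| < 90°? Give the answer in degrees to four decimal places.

set_geometry: r = 15 mm, L = 148 mm, e = 8 mm; θ ← 0°
rotate_crank_by(+71°): θ ← 0° +71° = 71°
rotate_crank_by(-11°): θ ← 71° -11° = 60°
crank pin P = (r cos θ, r sin θ) = (7.500000, 12.990381)
h = r sin θ − e = 12.990381 − 8 = 4.990381
sin φ = h / L = 4.990381 / 148 = 0.03371879
φ = arcsin(0.03371879) = 1.932311°

1.9323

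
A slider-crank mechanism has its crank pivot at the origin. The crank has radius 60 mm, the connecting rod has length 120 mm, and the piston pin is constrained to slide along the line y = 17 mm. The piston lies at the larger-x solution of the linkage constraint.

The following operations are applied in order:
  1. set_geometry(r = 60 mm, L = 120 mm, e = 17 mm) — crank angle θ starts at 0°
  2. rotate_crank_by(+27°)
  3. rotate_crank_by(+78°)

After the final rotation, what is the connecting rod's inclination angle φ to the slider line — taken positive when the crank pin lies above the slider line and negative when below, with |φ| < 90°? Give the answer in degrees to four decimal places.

19.9559

set_geometry: r = 60 mm, L = 120 mm, e = 17 mm; θ ← 0°
rotate_crank_by(+27°): θ ← 0° +27° = 27°
rotate_crank_by(+78°): θ ← 27° +78° = 105°
crank pin P = (r cos θ, r sin θ) = (-15.529143, 57.955550)
h = r sin θ − e = 57.955550 − 17 = 40.955550
sin φ = h / L = 40.955550 / 120 = 0.34129625
φ = arcsin(0.34129625) = 19.955868°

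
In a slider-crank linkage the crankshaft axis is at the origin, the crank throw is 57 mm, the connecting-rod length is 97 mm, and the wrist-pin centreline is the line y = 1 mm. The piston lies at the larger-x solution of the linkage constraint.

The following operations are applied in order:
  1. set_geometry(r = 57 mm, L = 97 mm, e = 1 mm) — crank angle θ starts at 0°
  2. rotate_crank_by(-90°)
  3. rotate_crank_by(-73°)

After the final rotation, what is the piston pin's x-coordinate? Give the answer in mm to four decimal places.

set_geometry: r = 57 mm, L = 97 mm, e = 1 mm; θ ← 0°
rotate_crank_by(-90°): θ ← 0° -90° = -90°
rotate_crank_by(-73°): θ ← -90° -73° = -163°
crank pin P = (r cos θ, r sin θ) = (-54.509371, -16.665187)
h = r sin θ − e = -16.665187 − 1 = -17.665187
x = r cos θ + √(L² − h²) = -54.509371 + √(9409.0 − 312.0588) = -54.509371 + 95.377886 = 40.868515

40.8685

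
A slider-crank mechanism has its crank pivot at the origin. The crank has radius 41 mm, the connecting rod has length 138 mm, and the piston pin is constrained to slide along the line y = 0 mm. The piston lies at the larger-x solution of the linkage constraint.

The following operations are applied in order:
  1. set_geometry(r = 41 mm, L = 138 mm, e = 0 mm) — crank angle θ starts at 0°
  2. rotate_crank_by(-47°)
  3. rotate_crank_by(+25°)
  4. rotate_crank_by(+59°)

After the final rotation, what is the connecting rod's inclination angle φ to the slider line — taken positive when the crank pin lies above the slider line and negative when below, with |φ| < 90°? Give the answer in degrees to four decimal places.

10.2999

set_geometry: r = 41 mm, L = 138 mm, e = 0 mm; θ ← 0°
rotate_crank_by(-47°): θ ← 0° -47° = -47°
rotate_crank_by(+25°): θ ← -47° +25° = -22°
rotate_crank_by(+59°): θ ← -22° +59° = 37°
crank pin P = (r cos θ, r sin θ) = (32.744056, 24.674416)
h = r sin θ − e = 24.674416 − 0 = 24.674416
sin φ = h / L = 24.674416 / 138 = 0.17880012
φ = arcsin(0.17880012) = 10.299878°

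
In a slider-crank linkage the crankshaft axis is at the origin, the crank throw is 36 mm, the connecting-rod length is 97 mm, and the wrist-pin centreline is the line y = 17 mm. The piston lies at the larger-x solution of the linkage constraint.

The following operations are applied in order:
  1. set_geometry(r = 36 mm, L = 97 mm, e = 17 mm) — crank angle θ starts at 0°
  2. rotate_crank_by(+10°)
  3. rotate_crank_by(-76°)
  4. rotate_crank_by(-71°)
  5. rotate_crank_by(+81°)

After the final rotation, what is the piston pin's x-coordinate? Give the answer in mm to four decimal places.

105.0692

set_geometry: r = 36 mm, L = 97 mm, e = 17 mm; θ ← 0°
rotate_crank_by(+10°): θ ← 0° +10° = 10°
rotate_crank_by(-76°): θ ← 10° -76° = -66°
rotate_crank_by(-71°): θ ← -66° -71° = -137°
rotate_crank_by(+81°): θ ← -137° +81° = -56°
crank pin P = (r cos θ, r sin θ) = (20.130945, -29.845353)
h = r sin θ − e = -29.845353 − 17 = -46.845353
x = r cos θ + √(L² − h²) = 20.130945 + √(9409.0 − 2194.4871) = 20.130945 + 84.938289 = 105.069234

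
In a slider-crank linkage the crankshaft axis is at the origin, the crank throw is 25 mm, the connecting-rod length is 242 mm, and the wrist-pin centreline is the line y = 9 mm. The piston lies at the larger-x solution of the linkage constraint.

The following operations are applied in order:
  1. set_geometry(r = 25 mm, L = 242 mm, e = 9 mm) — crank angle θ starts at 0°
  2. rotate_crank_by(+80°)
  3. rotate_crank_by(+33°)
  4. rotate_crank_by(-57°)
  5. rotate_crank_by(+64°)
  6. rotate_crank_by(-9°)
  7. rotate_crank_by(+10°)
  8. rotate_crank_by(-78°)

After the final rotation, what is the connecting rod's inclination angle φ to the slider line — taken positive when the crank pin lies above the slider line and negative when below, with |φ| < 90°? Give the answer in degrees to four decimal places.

set_geometry: r = 25 mm, L = 242 mm, e = 9 mm; θ ← 0°
rotate_crank_by(+80°): θ ← 0° +80° = 80°
rotate_crank_by(+33°): θ ← 80° +33° = 113°
rotate_crank_by(-57°): θ ← 113° -57° = 56°
rotate_crank_by(+64°): θ ← 56° +64° = 120°
rotate_crank_by(-9°): θ ← 120° -9° = 111°
rotate_crank_by(+10°): θ ← 111° +10° = 121°
rotate_crank_by(-78°): θ ← 121° -78° = 43°
crank pin P = (r cos θ, r sin θ) = (18.283843, 17.049959)
h = r sin θ − e = 17.049959 − 9 = 8.049959
sin φ = h / L = 8.049959 / 242 = 0.03326429
φ = arcsin(0.03326429) = 1.906255°

1.9063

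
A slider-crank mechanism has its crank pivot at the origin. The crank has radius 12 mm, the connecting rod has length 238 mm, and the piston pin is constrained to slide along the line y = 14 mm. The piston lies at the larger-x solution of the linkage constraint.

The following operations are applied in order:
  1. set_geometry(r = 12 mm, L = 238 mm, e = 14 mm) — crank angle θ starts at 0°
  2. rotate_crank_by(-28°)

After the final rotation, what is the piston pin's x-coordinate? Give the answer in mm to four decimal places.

set_geometry: r = 12 mm, L = 238 mm, e = 14 mm; θ ← 0°
rotate_crank_by(-28°): θ ← 0° -28° = -28°
crank pin P = (r cos θ, r sin θ) = (10.595371, -5.633659)
h = r sin θ − e = -5.633659 − 14 = -19.633659
x = r cos θ + √(L² − h²) = 10.595371 + √(56644.0 − 385.4806) = 10.595371 + 237.188784 = 247.784156

247.7842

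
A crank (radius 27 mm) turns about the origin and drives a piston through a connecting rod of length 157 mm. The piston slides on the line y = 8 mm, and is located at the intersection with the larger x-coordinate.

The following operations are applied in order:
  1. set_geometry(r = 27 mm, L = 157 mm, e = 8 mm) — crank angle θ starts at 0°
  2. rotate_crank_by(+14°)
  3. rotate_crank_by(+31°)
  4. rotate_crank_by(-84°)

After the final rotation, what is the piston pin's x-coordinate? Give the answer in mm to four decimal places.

175.9811

set_geometry: r = 27 mm, L = 157 mm, e = 8 mm; θ ← 0°
rotate_crank_by(+14°): θ ← 0° +14° = 14°
rotate_crank_by(+31°): θ ← 14° +31° = 45°
rotate_crank_by(-84°): θ ← 45° -84° = -39°
crank pin P = (r cos θ, r sin θ) = (20.982941, -16.991651)
h = r sin θ − e = -16.991651 − 8 = -24.991651
x = r cos θ + √(L² − h²) = 20.982941 + √(24649.0 − 624.5826) = 20.982941 + 154.998121 = 175.981062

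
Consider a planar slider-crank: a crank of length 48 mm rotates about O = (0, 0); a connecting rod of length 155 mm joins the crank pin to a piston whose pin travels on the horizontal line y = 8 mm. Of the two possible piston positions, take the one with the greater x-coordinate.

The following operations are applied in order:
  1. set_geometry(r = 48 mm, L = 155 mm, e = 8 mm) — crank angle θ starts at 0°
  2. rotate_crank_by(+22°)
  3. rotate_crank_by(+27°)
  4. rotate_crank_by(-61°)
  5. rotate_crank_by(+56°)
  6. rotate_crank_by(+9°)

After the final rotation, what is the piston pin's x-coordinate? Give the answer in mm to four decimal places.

180.8898

set_geometry: r = 48 mm, L = 155 mm, e = 8 mm; θ ← 0°
rotate_crank_by(+22°): θ ← 0° +22° = 22°
rotate_crank_by(+27°): θ ← 22° +27° = 49°
rotate_crank_by(-61°): θ ← 49° -61° = -12°
rotate_crank_by(+56°): θ ← -12° +56° = 44°
rotate_crank_by(+9°): θ ← 44° +9° = 53°
crank pin P = (r cos θ, r sin θ) = (28.887121, 38.334504)
h = r sin θ − e = 38.334504 − 8 = 30.334504
x = r cos θ + √(L² − h²) = 28.887121 + √(24025.0 − 920.1822) = 28.887121 + 152.002690 = 180.889811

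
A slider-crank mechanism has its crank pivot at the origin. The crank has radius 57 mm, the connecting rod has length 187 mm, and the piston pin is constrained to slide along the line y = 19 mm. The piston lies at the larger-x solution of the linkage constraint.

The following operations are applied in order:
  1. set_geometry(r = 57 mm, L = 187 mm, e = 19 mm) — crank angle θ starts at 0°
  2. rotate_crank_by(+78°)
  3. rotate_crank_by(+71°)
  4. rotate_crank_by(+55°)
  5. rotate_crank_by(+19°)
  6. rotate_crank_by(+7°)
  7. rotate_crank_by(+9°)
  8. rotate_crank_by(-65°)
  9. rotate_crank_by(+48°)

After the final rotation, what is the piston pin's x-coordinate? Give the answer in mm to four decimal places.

set_geometry: r = 57 mm, L = 187 mm, e = 19 mm; θ ← 0°
rotate_crank_by(+78°): θ ← 0° +78° = 78°
rotate_crank_by(+71°): θ ← 78° +71° = 149°
rotate_crank_by(+55°): θ ← 149° +55° = 204°
rotate_crank_by(+19°): θ ← 204° +19° = 223°
rotate_crank_by(+7°): θ ← 223° +7° = 230°
rotate_crank_by(+9°): θ ← 230° +9° = 239°
rotate_crank_by(-65°): θ ← 239° -65° = 174°
rotate_crank_by(+48°): θ ← 174° +48° = 222°
crank pin P = (r cos θ, r sin θ) = (-42.359255, -38.140445)
h = r sin θ − e = -38.140445 − 19 = -57.140445
x = r cos θ + √(L² − h²) = -42.359255 + √(34969.0 − 3265.0304) = -42.359255 + 178.056086 = 135.696830

135.6968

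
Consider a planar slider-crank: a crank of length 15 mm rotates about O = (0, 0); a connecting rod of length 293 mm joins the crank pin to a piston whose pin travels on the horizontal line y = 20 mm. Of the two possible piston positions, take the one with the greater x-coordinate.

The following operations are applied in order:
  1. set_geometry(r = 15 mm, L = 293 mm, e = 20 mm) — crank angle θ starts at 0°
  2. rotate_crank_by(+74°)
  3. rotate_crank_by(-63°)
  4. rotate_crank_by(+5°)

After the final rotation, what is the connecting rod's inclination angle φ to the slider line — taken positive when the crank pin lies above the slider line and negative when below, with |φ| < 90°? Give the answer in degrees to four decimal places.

-3.1040

set_geometry: r = 15 mm, L = 293 mm, e = 20 mm; θ ← 0°
rotate_crank_by(+74°): θ ← 0° +74° = 74°
rotate_crank_by(-63°): θ ← 74° -63° = 11°
rotate_crank_by(+5°): θ ← 11° +5° = 16°
crank pin P = (r cos θ, r sin θ) = (14.418925, 4.134560)
h = r sin θ − e = 4.134560 − 20 = -15.865440
sin φ = h / L = -15.865440 / 293 = -0.05414826
φ = arcsin(-0.05414826) = -3.103985°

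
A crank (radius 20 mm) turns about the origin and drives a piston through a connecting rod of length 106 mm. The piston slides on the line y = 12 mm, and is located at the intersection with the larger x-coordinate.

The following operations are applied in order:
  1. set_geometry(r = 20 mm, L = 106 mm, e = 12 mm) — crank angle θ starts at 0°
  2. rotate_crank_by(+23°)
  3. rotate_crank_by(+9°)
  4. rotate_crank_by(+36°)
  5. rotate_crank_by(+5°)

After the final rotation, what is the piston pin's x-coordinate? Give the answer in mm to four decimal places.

111.6076

set_geometry: r = 20 mm, L = 106 mm, e = 12 mm; θ ← 0°
rotate_crank_by(+23°): θ ← 0° +23° = 23°
rotate_crank_by(+9°): θ ← 23° +9° = 32°
rotate_crank_by(+36°): θ ← 32° +36° = 68°
rotate_crank_by(+5°): θ ← 68° +5° = 73°
crank pin P = (r cos θ, r sin θ) = (5.847434, 19.126095)
h = r sin θ − e = 19.126095 − 12 = 7.126095
x = r cos θ + √(L² − h²) = 5.847434 + √(11236.0 − 50.7812) = 5.847434 + 105.760195 = 111.607629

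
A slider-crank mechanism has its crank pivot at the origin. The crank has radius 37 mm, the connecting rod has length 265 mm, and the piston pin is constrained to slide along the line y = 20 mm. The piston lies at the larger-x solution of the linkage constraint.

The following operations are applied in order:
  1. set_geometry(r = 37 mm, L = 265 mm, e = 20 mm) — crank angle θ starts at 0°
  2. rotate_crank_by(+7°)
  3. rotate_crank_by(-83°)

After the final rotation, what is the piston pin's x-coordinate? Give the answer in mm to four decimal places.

set_geometry: r = 37 mm, L = 265 mm, e = 20 mm; θ ← 0°
rotate_crank_by(+7°): θ ← 0° +7° = 7°
rotate_crank_by(-83°): θ ← 7° -83° = -76°
crank pin P = (r cos θ, r sin θ) = (8.951110, -35.900942)
h = r sin θ − e = -35.900942 − 20 = -55.900942
x = r cos θ + √(L² − h²) = 8.951110 + √(70225.0 − 3124.9153) = 8.951110 + 259.036840 = 267.987951

267.9880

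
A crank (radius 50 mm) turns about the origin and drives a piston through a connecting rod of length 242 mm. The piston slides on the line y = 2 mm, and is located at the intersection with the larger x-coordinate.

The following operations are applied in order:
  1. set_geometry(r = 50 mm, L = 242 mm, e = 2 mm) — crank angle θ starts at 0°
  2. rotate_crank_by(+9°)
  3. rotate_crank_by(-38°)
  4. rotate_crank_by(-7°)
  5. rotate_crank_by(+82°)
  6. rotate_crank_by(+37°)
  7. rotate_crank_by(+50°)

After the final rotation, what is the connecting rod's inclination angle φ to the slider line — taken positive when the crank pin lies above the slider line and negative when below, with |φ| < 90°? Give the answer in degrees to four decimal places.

set_geometry: r = 50 mm, L = 242 mm, e = 2 mm; θ ← 0°
rotate_crank_by(+9°): θ ← 0° +9° = 9°
rotate_crank_by(-38°): θ ← 9° -38° = -29°
rotate_crank_by(-7°): θ ← -29° -7° = -36°
rotate_crank_by(+82°): θ ← -36° +82° = 46°
rotate_crank_by(+37°): θ ← 46° +37° = 83°
rotate_crank_by(+50°): θ ← 83° +50° = 133°
crank pin P = (r cos θ, r sin θ) = (-34.099918, 36.567685)
h = r sin θ − e = 36.567685 − 2 = 34.567685
sin φ = h / L = 34.567685 / 242 = 0.14284167
φ = arcsin(0.14284167) = 8.212315°

8.2123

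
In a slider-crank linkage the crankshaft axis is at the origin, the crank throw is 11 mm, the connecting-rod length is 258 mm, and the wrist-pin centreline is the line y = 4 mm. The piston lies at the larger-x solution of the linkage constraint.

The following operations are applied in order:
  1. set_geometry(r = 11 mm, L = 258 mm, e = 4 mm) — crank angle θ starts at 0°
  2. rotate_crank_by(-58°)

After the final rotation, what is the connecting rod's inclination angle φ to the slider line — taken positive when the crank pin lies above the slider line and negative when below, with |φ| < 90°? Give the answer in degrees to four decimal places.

set_geometry: r = 11 mm, L = 258 mm, e = 4 mm; θ ← 0°
rotate_crank_by(-58°): θ ← 0° -58° = -58°
crank pin P = (r cos θ, r sin θ) = (5.829112, -9.328529)
h = r sin θ − e = -9.328529 − 4 = -13.328529
sin φ = h / L = -13.328529 / 258 = -0.05166097
φ = arcsin(-0.05166097) = -2.961273°

-2.9613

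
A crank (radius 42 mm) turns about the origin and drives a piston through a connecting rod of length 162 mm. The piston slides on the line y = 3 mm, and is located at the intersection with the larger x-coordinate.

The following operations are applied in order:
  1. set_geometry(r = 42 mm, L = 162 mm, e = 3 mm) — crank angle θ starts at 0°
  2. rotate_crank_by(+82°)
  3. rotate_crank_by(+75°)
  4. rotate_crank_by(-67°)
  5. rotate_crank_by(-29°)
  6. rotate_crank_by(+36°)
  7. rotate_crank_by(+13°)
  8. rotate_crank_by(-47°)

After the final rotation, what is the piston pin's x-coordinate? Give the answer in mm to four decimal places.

set_geometry: r = 42 mm, L = 162 mm, e = 3 mm; θ ← 0°
rotate_crank_by(+82°): θ ← 0° +82° = 82°
rotate_crank_by(+75°): θ ← 82° +75° = 157°
rotate_crank_by(-67°): θ ← 157° -67° = 90°
rotate_crank_by(-29°): θ ← 90° -29° = 61°
rotate_crank_by(+36°): θ ← 61° +36° = 97°
rotate_crank_by(+13°): θ ← 97° +13° = 110°
rotate_crank_by(-47°): θ ← 110° -47° = 63°
crank pin P = (r cos θ, r sin θ) = (19.067601, 37.422274)
h = r sin θ − e = 37.422274 − 3 = 34.422274
x = r cos θ + √(L² − h²) = 19.067601 + √(26244.0 − 1184.8929) = 19.067601 + 158.300686 = 177.368287

177.3683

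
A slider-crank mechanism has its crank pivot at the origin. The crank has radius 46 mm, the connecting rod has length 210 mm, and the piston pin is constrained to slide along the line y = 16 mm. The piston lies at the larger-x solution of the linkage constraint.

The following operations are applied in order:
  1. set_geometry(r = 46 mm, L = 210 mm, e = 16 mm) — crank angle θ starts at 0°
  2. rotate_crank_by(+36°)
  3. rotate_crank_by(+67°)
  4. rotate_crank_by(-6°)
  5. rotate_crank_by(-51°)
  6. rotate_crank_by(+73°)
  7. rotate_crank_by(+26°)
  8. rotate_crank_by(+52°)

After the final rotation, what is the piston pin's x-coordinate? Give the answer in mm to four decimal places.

163.9348

set_geometry: r = 46 mm, L = 210 mm, e = 16 mm; θ ← 0°
rotate_crank_by(+36°): θ ← 0° +36° = 36°
rotate_crank_by(+67°): θ ← 36° +67° = 103°
rotate_crank_by(-6°): θ ← 103° -6° = 97°
rotate_crank_by(-51°): θ ← 97° -51° = 46°
rotate_crank_by(+73°): θ ← 46° +73° = 119°
rotate_crank_by(+26°): θ ← 119° +26° = 145°
rotate_crank_by(+52°): θ ← 145° +52° = 197°
crank pin P = (r cos θ, r sin θ) = (-43.990019, -13.449098)
h = r sin θ − e = -13.449098 − 16 = -29.449098
x = r cos θ + √(L² − h²) = -43.990019 + √(44100.0 − 867.2494) = -43.990019 + 207.924868 = 163.934849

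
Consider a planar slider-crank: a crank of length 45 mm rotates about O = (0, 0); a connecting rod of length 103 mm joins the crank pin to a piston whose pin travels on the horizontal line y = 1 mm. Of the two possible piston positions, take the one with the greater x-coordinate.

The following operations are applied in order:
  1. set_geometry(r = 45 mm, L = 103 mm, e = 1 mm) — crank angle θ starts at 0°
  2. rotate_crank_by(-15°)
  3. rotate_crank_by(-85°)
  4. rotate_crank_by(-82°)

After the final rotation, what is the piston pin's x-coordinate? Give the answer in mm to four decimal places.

set_geometry: r = 45 mm, L = 103 mm, e = 1 mm; θ ← 0°
rotate_crank_by(-15°): θ ← 0° -15° = -15°
rotate_crank_by(-85°): θ ← -15° -85° = -100°
rotate_crank_by(-82°): θ ← -100° -82° = -182°
crank pin P = (r cos θ, r sin θ) = (-44.972587, 1.570477)
h = r sin θ − e = 1.570477 − 1 = 0.570477
x = r cos θ + √(L² − h²) = -44.972587 + √(10609.0 − 0.3254) = -44.972587 + 102.998420 = 58.025833

58.0258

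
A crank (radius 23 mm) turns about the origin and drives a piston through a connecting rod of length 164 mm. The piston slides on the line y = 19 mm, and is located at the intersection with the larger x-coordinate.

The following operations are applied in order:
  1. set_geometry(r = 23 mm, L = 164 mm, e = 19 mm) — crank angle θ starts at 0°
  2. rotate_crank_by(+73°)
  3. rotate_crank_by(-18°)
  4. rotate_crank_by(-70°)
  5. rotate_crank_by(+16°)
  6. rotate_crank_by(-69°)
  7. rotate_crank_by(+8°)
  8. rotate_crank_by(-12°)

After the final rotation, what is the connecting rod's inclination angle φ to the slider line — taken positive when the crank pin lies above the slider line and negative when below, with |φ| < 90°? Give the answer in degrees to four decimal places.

set_geometry: r = 23 mm, L = 164 mm, e = 19 mm; θ ← 0°
rotate_crank_by(+73°): θ ← 0° +73° = 73°
rotate_crank_by(-18°): θ ← 73° -18° = 55°
rotate_crank_by(-70°): θ ← 55° -70° = -15°
rotate_crank_by(+16°): θ ← -15° +16° = 1°
rotate_crank_by(-69°): θ ← 1° -69° = -68°
rotate_crank_by(+8°): θ ← -68° +8° = -60°
rotate_crank_by(-12°): θ ← -60° -12° = -72°
crank pin P = (r cos θ, r sin θ) = (7.107391, -21.874300)
h = r sin θ − e = -21.874300 − 19 = -40.874300
sin φ = h / L = -40.874300 / 164 = -0.24923354
φ = arcsin(-0.24923354) = -14.432161°

-14.4322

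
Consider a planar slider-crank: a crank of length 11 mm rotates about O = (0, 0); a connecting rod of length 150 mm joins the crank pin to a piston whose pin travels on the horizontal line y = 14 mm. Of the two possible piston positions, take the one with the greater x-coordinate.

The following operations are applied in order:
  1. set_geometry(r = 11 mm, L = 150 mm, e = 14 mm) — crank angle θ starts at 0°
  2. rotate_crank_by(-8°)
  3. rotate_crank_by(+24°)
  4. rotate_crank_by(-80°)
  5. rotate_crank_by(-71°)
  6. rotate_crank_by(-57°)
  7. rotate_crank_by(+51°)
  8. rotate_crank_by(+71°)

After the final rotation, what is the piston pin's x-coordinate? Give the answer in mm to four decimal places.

set_geometry: r = 11 mm, L = 150 mm, e = 14 mm; θ ← 0°
rotate_crank_by(-8°): θ ← 0° -8° = -8°
rotate_crank_by(+24°): θ ← -8° +24° = 16°
rotate_crank_by(-80°): θ ← 16° -80° = -64°
rotate_crank_by(-71°): θ ← -64° -71° = -135°
rotate_crank_by(-57°): θ ← -135° -57° = -192°
rotate_crank_by(+51°): θ ← -192° +51° = -141°
rotate_crank_by(+71°): θ ← -141° +71° = -70°
crank pin P = (r cos θ, r sin θ) = (3.762222, -10.336619)
h = r sin θ − e = -10.336619 − 14 = -24.336619
x = r cos θ + √(L² − h²) = 3.762222 + √(22500.0 − 592.2710) = 3.762222 + 148.012597 = 151.774819

151.7748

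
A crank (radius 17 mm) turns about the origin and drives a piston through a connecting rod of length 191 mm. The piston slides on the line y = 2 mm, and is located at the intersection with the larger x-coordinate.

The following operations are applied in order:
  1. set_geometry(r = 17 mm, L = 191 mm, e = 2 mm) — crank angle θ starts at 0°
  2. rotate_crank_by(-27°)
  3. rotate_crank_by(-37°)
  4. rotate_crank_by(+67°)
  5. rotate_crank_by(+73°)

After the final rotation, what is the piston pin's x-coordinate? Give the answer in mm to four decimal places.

set_geometry: r = 17 mm, L = 191 mm, e = 2 mm; θ ← 0°
rotate_crank_by(-27°): θ ← 0° -27° = -27°
rotate_crank_by(-37°): θ ← -27° -37° = -64°
rotate_crank_by(+67°): θ ← -64° +67° = 3°
rotate_crank_by(+73°): θ ← 3° +73° = 76°
crank pin P = (r cos θ, r sin θ) = (4.112672, 16.495027)
h = r sin θ − e = 16.495027 − 2 = 14.495027
x = r cos θ + √(L² − h²) = 4.112672 + √(36481.0 − 210.1058) = 4.112672 + 190.449191 = 194.561863

194.5619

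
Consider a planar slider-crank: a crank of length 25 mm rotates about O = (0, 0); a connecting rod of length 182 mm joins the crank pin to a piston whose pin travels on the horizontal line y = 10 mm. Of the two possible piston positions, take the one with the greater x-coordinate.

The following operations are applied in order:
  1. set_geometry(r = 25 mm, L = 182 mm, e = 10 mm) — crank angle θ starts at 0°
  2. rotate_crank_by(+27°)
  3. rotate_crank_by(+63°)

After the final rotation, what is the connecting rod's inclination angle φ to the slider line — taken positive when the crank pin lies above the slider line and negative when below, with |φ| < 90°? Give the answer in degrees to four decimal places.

set_geometry: r = 25 mm, L = 182 mm, e = 10 mm; θ ← 0°
rotate_crank_by(+27°): θ ← 0° +27° = 27°
rotate_crank_by(+63°): θ ← 27° +63° = 90°
crank pin P = (r cos θ, r sin θ) = (0.000000, 25.000000)
h = r sin θ − e = 25.000000 − 10 = 15.000000
sin φ = h / L = 15.000000 / 182 = 0.08241758
φ = arcsin(0.08241758) = 4.727542°

4.7275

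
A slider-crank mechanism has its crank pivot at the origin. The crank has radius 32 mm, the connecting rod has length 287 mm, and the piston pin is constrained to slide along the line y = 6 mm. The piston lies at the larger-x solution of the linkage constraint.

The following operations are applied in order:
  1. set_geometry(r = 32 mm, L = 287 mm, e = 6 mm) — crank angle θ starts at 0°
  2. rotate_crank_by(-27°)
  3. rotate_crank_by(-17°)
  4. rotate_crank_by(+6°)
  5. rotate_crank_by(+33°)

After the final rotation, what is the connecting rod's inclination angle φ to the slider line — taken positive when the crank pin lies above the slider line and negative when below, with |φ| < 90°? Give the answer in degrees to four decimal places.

set_geometry: r = 32 mm, L = 287 mm, e = 6 mm; θ ← 0°
rotate_crank_by(-27°): θ ← 0° -27° = -27°
rotate_crank_by(-17°): θ ← -27° -17° = -44°
rotate_crank_by(+6°): θ ← -44° +6° = -38°
rotate_crank_by(+33°): θ ← -38° +33° = -5°
crank pin P = (r cos θ, r sin θ) = (31.878230, -2.788984)
h = r sin θ − e = -2.788984 − 6 = -8.788984
sin φ = h / L = -8.788984 / 287 = -0.03062364
φ = arcsin(-0.03062364) = -1.754880°

-1.7549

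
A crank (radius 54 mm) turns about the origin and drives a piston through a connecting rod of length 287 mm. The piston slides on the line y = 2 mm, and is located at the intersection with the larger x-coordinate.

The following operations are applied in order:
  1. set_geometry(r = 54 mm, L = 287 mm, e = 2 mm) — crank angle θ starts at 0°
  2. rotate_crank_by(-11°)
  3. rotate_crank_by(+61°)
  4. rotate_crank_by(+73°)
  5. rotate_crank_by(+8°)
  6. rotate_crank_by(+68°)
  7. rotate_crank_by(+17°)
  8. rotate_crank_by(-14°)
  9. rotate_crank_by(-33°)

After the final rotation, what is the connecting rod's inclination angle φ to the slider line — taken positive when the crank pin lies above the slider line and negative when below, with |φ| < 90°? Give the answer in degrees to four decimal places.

1.6580

set_geometry: r = 54 mm, L = 287 mm, e = 2 mm; θ ← 0°
rotate_crank_by(-11°): θ ← 0° -11° = -11°
rotate_crank_by(+61°): θ ← -11° +61° = 50°
rotate_crank_by(+73°): θ ← 50° +73° = 123°
rotate_crank_by(+8°): θ ← 123° +8° = 131°
rotate_crank_by(+68°): θ ← 131° +68° = 199°
rotate_crank_by(+17°): θ ← 199° +17° = 216°
rotate_crank_by(-14°): θ ← 216° -14° = 202°
rotate_crank_by(-33°): θ ← 202° -33° = 169°
crank pin P = (r cos θ, r sin θ) = (-53.007868, 10.303686)
h = r sin θ − e = 10.303686 − 2 = 8.303686
sin φ = h / L = 8.303686 / 287 = 0.02893270
φ = arcsin(0.02893270) = 1.657953°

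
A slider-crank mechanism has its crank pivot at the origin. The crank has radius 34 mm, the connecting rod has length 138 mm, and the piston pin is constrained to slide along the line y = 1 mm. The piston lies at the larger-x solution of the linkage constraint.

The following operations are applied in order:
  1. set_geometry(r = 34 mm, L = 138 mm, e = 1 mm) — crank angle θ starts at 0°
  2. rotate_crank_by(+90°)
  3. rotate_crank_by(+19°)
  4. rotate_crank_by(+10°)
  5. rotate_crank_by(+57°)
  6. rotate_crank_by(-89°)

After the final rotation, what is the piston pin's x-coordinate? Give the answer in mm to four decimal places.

135.7872

set_geometry: r = 34 mm, L = 138 mm, e = 1 mm; θ ← 0°
rotate_crank_by(+90°): θ ← 0° +90° = 90°
rotate_crank_by(+19°): θ ← 90° +19° = 109°
rotate_crank_by(+10°): θ ← 109° +10° = 119°
rotate_crank_by(+57°): θ ← 119° +57° = 176°
rotate_crank_by(-89°): θ ← 176° -89° = 87°
crank pin P = (r cos θ, r sin θ) = (1.779423, 33.953404)
h = r sin θ − e = 33.953404 − 1 = 32.953404
x = r cos θ + √(L² − h²) = 1.779423 + √(19044.0 − 1085.9268) = 1.779423 + 134.007735 = 135.787158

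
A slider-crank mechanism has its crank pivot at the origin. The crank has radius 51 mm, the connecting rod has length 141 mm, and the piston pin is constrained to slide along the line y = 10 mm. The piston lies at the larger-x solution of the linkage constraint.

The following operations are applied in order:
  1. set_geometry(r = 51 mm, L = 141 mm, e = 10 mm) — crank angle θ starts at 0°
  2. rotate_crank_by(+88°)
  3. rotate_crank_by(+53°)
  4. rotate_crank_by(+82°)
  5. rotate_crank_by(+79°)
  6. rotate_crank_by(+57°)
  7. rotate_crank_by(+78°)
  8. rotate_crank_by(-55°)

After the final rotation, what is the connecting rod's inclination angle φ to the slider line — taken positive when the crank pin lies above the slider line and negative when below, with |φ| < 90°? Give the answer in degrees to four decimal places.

set_geometry: r = 51 mm, L = 141 mm, e = 10 mm; θ ← 0°
rotate_crank_by(+88°): θ ← 0° +88° = 88°
rotate_crank_by(+53°): θ ← 88° +53° = 141°
rotate_crank_by(+82°): θ ← 141° +82° = 223°
rotate_crank_by(+79°): θ ← 223° +79° = 302°
rotate_crank_by(+57°): θ ← 302° +57° = 359°
rotate_crank_by(+78°): θ ← 359° +78° = 437°
rotate_crank_by(-55°): θ ← 437° -55° = 382°
crank pin P = (r cos θ, r sin θ) = (47.286377, 19.104936)
h = r sin θ − e = 19.104936 − 10 = 9.104936
sin φ = h / L = 9.104936 / 141 = 0.06457402
φ = arcsin(0.06457402) = 3.702395°

3.7024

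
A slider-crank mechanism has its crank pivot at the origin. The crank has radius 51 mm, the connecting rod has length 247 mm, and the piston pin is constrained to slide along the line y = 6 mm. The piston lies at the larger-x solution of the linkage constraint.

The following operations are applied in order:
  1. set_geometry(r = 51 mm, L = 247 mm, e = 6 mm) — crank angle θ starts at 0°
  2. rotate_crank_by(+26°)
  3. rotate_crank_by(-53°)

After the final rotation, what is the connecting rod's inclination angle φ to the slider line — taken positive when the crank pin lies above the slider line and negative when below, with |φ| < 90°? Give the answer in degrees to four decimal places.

-6.7784

set_geometry: r = 51 mm, L = 247 mm, e = 6 mm; θ ← 0°
rotate_crank_by(+26°): θ ← 0° +26° = 26°
rotate_crank_by(-53°): θ ← 26° -53° = -27°
crank pin P = (r cos θ, r sin θ) = (45.441333, -23.153515)
h = r sin θ − e = -23.153515 − 6 = -29.153515
sin φ = h / L = -29.153515 / 247 = -0.11803043
φ = arcsin(-0.11803043) = -6.778447°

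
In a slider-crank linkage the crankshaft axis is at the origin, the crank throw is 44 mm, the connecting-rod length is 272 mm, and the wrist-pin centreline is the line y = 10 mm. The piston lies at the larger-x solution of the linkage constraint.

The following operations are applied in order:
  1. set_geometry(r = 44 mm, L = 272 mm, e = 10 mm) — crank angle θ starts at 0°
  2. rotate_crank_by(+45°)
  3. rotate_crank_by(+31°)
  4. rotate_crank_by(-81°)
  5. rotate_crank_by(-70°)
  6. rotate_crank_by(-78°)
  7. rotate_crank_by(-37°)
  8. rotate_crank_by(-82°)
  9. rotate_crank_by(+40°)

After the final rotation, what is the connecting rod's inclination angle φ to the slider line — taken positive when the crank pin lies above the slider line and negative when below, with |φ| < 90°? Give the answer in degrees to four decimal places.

5.2043

set_geometry: r = 44 mm, L = 272 mm, e = 10 mm; θ ← 0°
rotate_crank_by(+45°): θ ← 0° +45° = 45°
rotate_crank_by(+31°): θ ← 45° +31° = 76°
rotate_crank_by(-81°): θ ← 76° -81° = -5°
rotate_crank_by(-70°): θ ← -5° -70° = -75°
rotate_crank_by(-78°): θ ← -75° -78° = -153°
rotate_crank_by(-37°): θ ← -153° -37° = -190°
rotate_crank_by(-82°): θ ← -190° -82° = -272°
rotate_crank_by(+40°): θ ← -272° +40° = -232°
crank pin P = (r cos θ, r sin θ) = (-27.089105, 34.672473)
h = r sin θ − e = 34.672473 − 10 = 24.672473
sin φ = h / L = 24.672473 / 272 = 0.09070762
φ = arcsin(0.09070762) = 5.204317°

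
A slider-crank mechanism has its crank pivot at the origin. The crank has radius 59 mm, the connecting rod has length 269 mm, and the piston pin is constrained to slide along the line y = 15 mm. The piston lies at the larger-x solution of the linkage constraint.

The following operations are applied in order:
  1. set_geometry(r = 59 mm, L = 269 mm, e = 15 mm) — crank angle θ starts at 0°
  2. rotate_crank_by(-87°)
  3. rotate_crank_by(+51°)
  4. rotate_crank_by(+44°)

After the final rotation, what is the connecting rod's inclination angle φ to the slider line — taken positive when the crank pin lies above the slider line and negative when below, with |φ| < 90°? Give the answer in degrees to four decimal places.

set_geometry: r = 59 mm, L = 269 mm, e = 15 mm; θ ← 0°
rotate_crank_by(-87°): θ ← 0° -87° = -87°
rotate_crank_by(+51°): θ ← -87° +51° = -36°
rotate_crank_by(+44°): θ ← -36° +44° = 8°
crank pin P = (r cos θ, r sin θ) = (58.425816, 8.211213)
h = r sin θ − e = 8.211213 − 15 = -6.788787
sin φ = h / L = -6.788787 / 269 = -0.02523713
φ = arcsin(-0.02523713) = -1.446134°

-1.4461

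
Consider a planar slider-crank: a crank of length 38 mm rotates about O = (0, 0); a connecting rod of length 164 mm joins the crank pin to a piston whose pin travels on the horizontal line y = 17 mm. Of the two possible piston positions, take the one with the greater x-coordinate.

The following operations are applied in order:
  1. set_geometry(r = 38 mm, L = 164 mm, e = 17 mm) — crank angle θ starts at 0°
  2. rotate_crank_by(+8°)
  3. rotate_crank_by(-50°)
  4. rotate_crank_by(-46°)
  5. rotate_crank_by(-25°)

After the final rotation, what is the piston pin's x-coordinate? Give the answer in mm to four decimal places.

set_geometry: r = 38 mm, L = 164 mm, e = 17 mm; θ ← 0°
rotate_crank_by(+8°): θ ← 0° +8° = 8°
rotate_crank_by(-50°): θ ← 8° -50° = -42°
rotate_crank_by(-46°): θ ← -42° -46° = -88°
rotate_crank_by(-25°): θ ← -88° -25° = -113°
crank pin P = (r cos θ, r sin θ) = (-14.847783, -34.979184)
h = r sin θ − e = -34.979184 − 17 = -51.979184
x = r cos θ + √(L² − h²) = -14.847783 + √(26896.0 − 2701.8356) = -14.847783 + 155.544734 = 140.696951

140.6970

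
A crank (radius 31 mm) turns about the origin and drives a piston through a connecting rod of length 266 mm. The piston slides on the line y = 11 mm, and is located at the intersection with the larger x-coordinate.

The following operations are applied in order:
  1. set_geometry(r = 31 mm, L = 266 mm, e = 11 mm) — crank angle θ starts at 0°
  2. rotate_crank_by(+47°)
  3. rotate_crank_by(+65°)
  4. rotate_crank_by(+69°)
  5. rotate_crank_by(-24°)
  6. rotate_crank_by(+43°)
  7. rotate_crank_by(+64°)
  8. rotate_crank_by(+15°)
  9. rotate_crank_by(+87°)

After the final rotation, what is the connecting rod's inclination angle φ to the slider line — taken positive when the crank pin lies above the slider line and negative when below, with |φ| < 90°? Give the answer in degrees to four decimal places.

set_geometry: r = 31 mm, L = 266 mm, e = 11 mm; θ ← 0°
rotate_crank_by(+47°): θ ← 0° +47° = 47°
rotate_crank_by(+65°): θ ← 47° +65° = 112°
rotate_crank_by(+69°): θ ← 112° +69° = 181°
rotate_crank_by(-24°): θ ← 181° -24° = 157°
rotate_crank_by(+43°): θ ← 157° +43° = 200°
rotate_crank_by(+64°): θ ← 200° +64° = 264°
rotate_crank_by(+15°): θ ← 264° +15° = 279°
rotate_crank_by(+87°): θ ← 279° +87° = 366°
crank pin P = (r cos θ, r sin θ) = (30.830179, 3.240382)
h = r sin θ − e = 3.240382 − 11 = -7.759618
sin φ = h / L = -7.759618 / 266 = -0.02917149
φ = arcsin(-0.02917149) = -1.671641°

-1.6716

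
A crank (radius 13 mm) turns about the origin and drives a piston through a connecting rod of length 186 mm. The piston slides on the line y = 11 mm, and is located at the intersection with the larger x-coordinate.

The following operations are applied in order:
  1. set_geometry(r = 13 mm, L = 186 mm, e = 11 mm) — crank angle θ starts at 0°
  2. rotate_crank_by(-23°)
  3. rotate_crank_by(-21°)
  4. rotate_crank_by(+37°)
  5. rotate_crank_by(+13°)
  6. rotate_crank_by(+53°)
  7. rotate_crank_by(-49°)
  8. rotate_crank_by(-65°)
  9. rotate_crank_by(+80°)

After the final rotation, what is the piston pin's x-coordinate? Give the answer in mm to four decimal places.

set_geometry: r = 13 mm, L = 186 mm, e = 11 mm; θ ← 0°
rotate_crank_by(-23°): θ ← 0° -23° = -23°
rotate_crank_by(-21°): θ ← -23° -21° = -44°
rotate_crank_by(+37°): θ ← -44° +37° = -7°
rotate_crank_by(+13°): θ ← -7° +13° = 6°
rotate_crank_by(+53°): θ ← 6° +53° = 59°
rotate_crank_by(-49°): θ ← 59° -49° = 10°
rotate_crank_by(-65°): θ ← 10° -65° = -55°
rotate_crank_by(+80°): θ ← -55° +80° = 25°
crank pin P = (r cos θ, r sin θ) = (11.782001, 5.494037)
h = r sin θ − e = 5.494037 − 11 = -5.505963
x = r cos θ + √(L² − h²) = 11.782001 + √(34596.0 − 30.3156) = 11.782001 + 185.918489 = 197.700490

197.7005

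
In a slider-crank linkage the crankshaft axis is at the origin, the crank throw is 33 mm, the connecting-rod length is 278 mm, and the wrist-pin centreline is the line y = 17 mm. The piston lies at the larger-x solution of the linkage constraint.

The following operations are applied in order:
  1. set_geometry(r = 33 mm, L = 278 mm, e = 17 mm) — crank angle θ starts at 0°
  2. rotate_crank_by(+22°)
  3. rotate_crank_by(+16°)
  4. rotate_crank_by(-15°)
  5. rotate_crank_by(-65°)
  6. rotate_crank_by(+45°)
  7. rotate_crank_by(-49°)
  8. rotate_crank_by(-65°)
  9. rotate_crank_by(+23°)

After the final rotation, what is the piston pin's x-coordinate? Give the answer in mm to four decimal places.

274.6220

set_geometry: r = 33 mm, L = 278 mm, e = 17 mm; θ ← 0°
rotate_crank_by(+22°): θ ← 0° +22° = 22°
rotate_crank_by(+16°): θ ← 22° +16° = 38°
rotate_crank_by(-15°): θ ← 38° -15° = 23°
rotate_crank_by(-65°): θ ← 23° -65° = -42°
rotate_crank_by(+45°): θ ← -42° +45° = 3°
rotate_crank_by(-49°): θ ← 3° -49° = -46°
rotate_crank_by(-65°): θ ← -46° -65° = -111°
rotate_crank_by(+23°): θ ← -111° +23° = -88°
crank pin P = (r cos θ, r sin θ) = (1.151683, -32.979897)
h = r sin θ − e = -32.979897 − 17 = -49.979897
x = r cos θ + √(L² − h²) = 1.151683 + √(77284.0 − 2497.9901) = 1.151683 + 273.470309 = 274.621992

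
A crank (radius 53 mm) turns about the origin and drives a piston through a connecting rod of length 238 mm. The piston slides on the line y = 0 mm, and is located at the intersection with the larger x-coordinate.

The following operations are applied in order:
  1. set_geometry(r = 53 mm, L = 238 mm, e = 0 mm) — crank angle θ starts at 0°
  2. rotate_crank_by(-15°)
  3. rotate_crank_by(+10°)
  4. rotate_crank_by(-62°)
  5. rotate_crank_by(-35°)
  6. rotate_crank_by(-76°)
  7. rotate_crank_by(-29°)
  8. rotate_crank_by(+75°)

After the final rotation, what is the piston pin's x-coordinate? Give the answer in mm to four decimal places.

set_geometry: r = 53 mm, L = 238 mm, e = 0 mm; θ ← 0°
rotate_crank_by(-15°): θ ← 0° -15° = -15°
rotate_crank_by(+10°): θ ← -15° +10° = -5°
rotate_crank_by(-62°): θ ← -5° -62° = -67°
rotate_crank_by(-35°): θ ← -67° -35° = -102°
rotate_crank_by(-76°): θ ← -102° -76° = -178°
rotate_crank_by(-29°): θ ← -178° -29° = -207°
rotate_crank_by(+75°): θ ← -207° +75° = -132°
crank pin P = (r cos θ, r sin θ) = (-35.463922, -39.386676)
h = r sin θ − e = -39.386676 − 0 = -39.386676
x = r cos θ + √(L² − h²) = -35.463922 + √(56644.0 − 1551.3102) = -35.463922 + 234.718320 = 199.254398

199.2544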